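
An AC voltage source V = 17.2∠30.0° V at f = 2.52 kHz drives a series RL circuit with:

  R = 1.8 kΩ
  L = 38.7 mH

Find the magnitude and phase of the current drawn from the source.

Step 1 — Angular frequency: ω = 2π·f = 2π·2520 = 1.583e+04 rad/s.
Step 2 — Component impedances:
  R: Z = R = 1800 Ω
  L: Z = jωL = j·1.583e+04·0.0387 = 0 + j612.8 Ω
Step 3 — Series combination: Z_total = R + L = 1800 + j612.8 Ω = 1901∠18.8° Ω.
Step 4 — Source phasor: V = 17.2∠30.0° V = 14.9 + j8.6 V.
Step 5 — Ohm's law: I = V / Z_total = (14.9 + j8.6) / (1800 + j612.8) = 0.008873 + j0.001757 A.
Step 6 — Convert to polar: |I| = 0.009046 A, ∠I = 11.2°.

I = 0.009046∠11.2° A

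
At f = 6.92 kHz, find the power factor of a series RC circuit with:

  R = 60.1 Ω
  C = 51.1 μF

Step 1 — Angular frequency: ω = 2π·f = 2π·6920 = 4.348e+04 rad/s.
Step 2 — Component impedances:
  R: Z = R = 60.1 Ω
  C: Z = 1/(jωC) = -j/(ω·C) = 0 - j0.4501 Ω
Step 3 — Series combination: Z_total = R + C = 60.1 - j0.4501 Ω = 60.1∠-0.4° Ω.
Step 4 — Power factor: PF = cos(φ) = Re(Z)/|Z| = 60.1/60.1 = 1.
Step 5 — Type: Im(Z) = -0.4501 ⇒ leading (phase φ = -0.4°).

PF = 1 (leading, φ = -0.4°)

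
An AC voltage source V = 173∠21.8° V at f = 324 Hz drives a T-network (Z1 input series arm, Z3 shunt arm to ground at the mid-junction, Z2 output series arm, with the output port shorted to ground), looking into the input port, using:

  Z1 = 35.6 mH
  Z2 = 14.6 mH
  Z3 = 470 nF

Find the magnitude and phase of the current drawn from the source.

Step 1 — Angular frequency: ω = 2π·f = 2π·324 = 2036 rad/s.
Step 2 — Component impedances:
  Z1: Z = jωL = j·2036·0.0356 = 0 + j72.47 Ω
  Z2: Z = jωL = j·2036·0.0146 = 0 + j29.72 Ω
  Z3: Z = 1/(jωC) = -j/(ω·C) = 0 - j1045 Ω
Step 3 — With the output port shorted to ground, the output series arm Z2 runs from the junction to ground; the shunt arm Z3 also runs from the junction to ground. They appear in parallel: Z3 || Z2 = 0 + j30.59 Ω.
Step 4 — Series with input arm Z1: Z_in = Z1 + (Z3 || Z2) = 0 + j103.1 Ω = 103.1∠90.0° Ω.
Step 5 — Source phasor: V = 173∠21.8° V = 160.6 + j64.25 V.
Step 6 — Ohm's law: I = V / Z_total = (160.6 + j64.25) / (0 + j103.1) = 0.6234 - j1.559 A.
Step 7 — Convert to polar: |I| = 1.679 A, ∠I = -68.2°.

I = 1.679∠-68.2° A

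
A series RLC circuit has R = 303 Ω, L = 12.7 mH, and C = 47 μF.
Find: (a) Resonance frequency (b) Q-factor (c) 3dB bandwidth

Step 1 — Resonance condition Im(Z)=0 gives ω₀ = 1/√(LC).
Step 2 — ω₀ = 1/√(0.0127·4.7e-05) = 1294 rad/s.
Step 3 — f₀ = ω₀/(2π) = 206 Hz.
Step 4 — Series Q: Q = ω₀L/R = 1294·0.0127/303 = 0.05425.
Step 5 — 3dB bandwidth: Δω = ω₀/Q = 2.386e+04 rad/s; BW = Δω/(2π) = 3797 Hz.

(a) f₀ = 206 Hz  (b) Q = 0.05425  (c) BW = 3797 Hz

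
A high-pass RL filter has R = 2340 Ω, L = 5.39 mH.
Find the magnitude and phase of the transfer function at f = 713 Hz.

Step 1 — Angular frequency: ω = 2π·713 = 4480 rad/s.
Step 2 — Transfer function: H(jω) = jωL/(R + jωL).
Step 3 — Numerator jωL = j·24.15; denominator R + jωL = 2340 + j24.15.
Step 4 — H = 0.0001065 + j0.01032.
Step 5 — Magnitude: |H| = 0.01032 (-39.7 dB); phase: φ = 89.4°.

|H| = 0.01032 (-39.7 dB), φ = 89.4°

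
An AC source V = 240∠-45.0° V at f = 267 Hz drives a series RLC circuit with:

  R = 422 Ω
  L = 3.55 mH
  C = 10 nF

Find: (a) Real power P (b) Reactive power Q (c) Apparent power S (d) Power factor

Step 1 — Angular frequency: ω = 2π·f = 2π·267 = 1678 rad/s.
Step 2 — Component impedances:
  R: Z = R = 422 Ω
  L: Z = jωL = j·1678·0.00355 = 0 + j5.956 Ω
  C: Z = 1/(jωC) = -j/(ω·C) = 0 - j5.961e+04 Ω
Step 3 — Series combination: Z_total = R + L + C = 422 - j5.96e+04 Ω = 5.96e+04∠-89.6° Ω.
Step 4 — Source phasor: V = 240∠-45.0° V = 169.7 - j169.7 V.
Step 5 — Current: I = V / Z = 0.002867 + j0.002827 A = 0.004027∠44.6° A.
Step 6 — Complex power: S = V·I* = 0.006842 - j0.9664 VA.
Step 7 — Real power: P = Re(S) = 0.006842 W.
Step 8 — Reactive power: Q = Im(S) = -0.9664 VAR.
Step 9 — Apparent power: |S| = 0.9664 VA.
Step 10 — Power factor: PF = P/|S| = 0.00708 (leading).

(a) P = 0.006842 W  (b) Q = -0.9664 VAR  (c) S = 0.9664 VA  (d) PF = 0.00708 (leading)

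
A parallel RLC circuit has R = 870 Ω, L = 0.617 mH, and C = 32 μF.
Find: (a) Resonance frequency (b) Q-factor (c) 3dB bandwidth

Step 1 — Resonance: ω₀ = 1/√(LC) = 1/√(0.000617·3.2e-05) = 7117 rad/s.
Step 2 — f₀ = ω₀/(2π) = 1133 Hz.
Step 3 — Parallel Q: Q = R/(ω₀L) = 870/(7117·0.000617) = 198.1.
Step 4 — Bandwidth: Δω = ω₀/Q = 35.92 rad/s; BW = Δω/(2π) = 5.717 Hz.

(a) f₀ = 1133 Hz  (b) Q = 198.1  (c) BW = 5.717 Hz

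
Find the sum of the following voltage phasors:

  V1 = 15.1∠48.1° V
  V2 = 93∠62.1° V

Step 1 — Convert each phasor to rectangular form:
  V1 = 15.1·(cos(48.1°) + j·sin(48.1°)) = 10.08 + j11.24 V
  V2 = 93·(cos(62.1°) + j·sin(62.1°)) = 43.52 + j82.19 V
Step 2 — Sum components: V_total = 53.6 + j93.43 V.
Step 3 — Convert to polar: |V_total| = 107.7 V, ∠V_total = 60.2°.

V_total = 107.7∠60.2° V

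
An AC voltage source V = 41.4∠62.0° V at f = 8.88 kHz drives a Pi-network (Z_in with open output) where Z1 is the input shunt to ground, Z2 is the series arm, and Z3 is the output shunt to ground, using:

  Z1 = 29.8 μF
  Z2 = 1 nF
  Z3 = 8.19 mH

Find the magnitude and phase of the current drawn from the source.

Step 1 — Angular frequency: ω = 2π·f = 2π·8880 = 5.579e+04 rad/s.
Step 2 — Component impedances:
  Z1: Z = 1/(jωC) = -j/(ω·C) = 0 - j0.6014 Ω
  Z2: Z = 1/(jωC) = -j/(ω·C) = 0 - j1.792e+04 Ω
  Z3: Z = jωL = j·5.579e+04·0.00819 = 0 + j457 Ω
Step 3 — With open output, the series arm Z2 and the output shunt Z3 appear in series to ground: Z2 + Z3 = 0 - j1.747e+04 Ω.
Step 4 — Parallel with input shunt Z1: Z_in = Z1 || (Z2 + Z3) = 0 - j0.6014 Ω = 0.6014∠-90.0° Ω.
Step 5 — Source phasor: V = 41.4∠62.0° V = 19.44 + j36.55 V.
Step 6 — Ohm's law: I = V / Z_total = (19.44 + j36.55) / (0 - j0.6014) = -60.78 + j32.32 A.
Step 7 — Convert to polar: |I| = 68.84 A, ∠I = 152.0°.

I = 68.84∠152.0° A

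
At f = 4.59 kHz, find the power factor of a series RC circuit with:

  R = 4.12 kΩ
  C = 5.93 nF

Step 1 — Angular frequency: ω = 2π·f = 2π·4590 = 2.884e+04 rad/s.
Step 2 — Component impedances:
  R: Z = R = 4120 Ω
  C: Z = 1/(jωC) = -j/(ω·C) = 0 - j5847 Ω
Step 3 — Series combination: Z_total = R + C = 4120 - j5847 Ω = 7153∠-54.8° Ω.
Step 4 — Power factor: PF = cos(φ) = Re(Z)/|Z| = 4120/7153 = 0.576.
Step 5 — Type: Im(Z) = -5847 ⇒ leading (phase φ = -54.8°).

PF = 0.576 (leading, φ = -54.8°)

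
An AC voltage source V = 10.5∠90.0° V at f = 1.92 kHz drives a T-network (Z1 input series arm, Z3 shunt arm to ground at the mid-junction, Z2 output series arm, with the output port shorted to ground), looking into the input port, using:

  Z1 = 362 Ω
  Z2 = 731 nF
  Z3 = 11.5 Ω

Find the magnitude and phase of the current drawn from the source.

Step 1 — Angular frequency: ω = 2π·f = 2π·1920 = 1.206e+04 rad/s.
Step 2 — Component impedances:
  Z1: Z = R = 362 Ω
  Z2: Z = 1/(jωC) = -j/(ω·C) = 0 - j113.4 Ω
  Z3: Z = R = 11.5 Ω
Step 3 — With the output port shorted to ground, the output series arm Z2 runs from the junction to ground; the shunt arm Z3 also runs from the junction to ground. They appear in parallel: Z3 || Z2 = 11.38 - j1.154 Ω.
Step 4 — Series with input arm Z1: Z_in = Z1 + (Z3 || Z2) = 373.4 - j1.154 Ω = 373.4∠-0.2° Ω.
Step 5 — Source phasor: V = 10.5∠90.0° V = 0 + j10.5 V.
Step 6 — Ohm's law: I = V / Z_total = (0 + j10.5) / (373.4 - j1.154) = -8.694e-05 + j0.02812 A.
Step 7 — Convert to polar: |I| = 0.02812 A, ∠I = 90.2°.

I = 0.02812∠90.2° A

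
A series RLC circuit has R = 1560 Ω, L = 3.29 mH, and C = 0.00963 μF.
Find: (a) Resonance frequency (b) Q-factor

Step 1 — Resonance condition Im(Z)=0 gives ω₀ = 1/√(LC).
Step 2 — ω₀ = 1/√(0.00329·9.63e-09) = 1.777e+05 rad/s.
Step 3 — f₀ = ω₀/(2π) = 2.828e+04 Hz.
Step 4 — Series Q: Q = ω₀L/R = 1.777e+05·0.00329/1560 = 0.3747.

(a) f₀ = 2.828e+04 Hz  (b) Q = 0.3747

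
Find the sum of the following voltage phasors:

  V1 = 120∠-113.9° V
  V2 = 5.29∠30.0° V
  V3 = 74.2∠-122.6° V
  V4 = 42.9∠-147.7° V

Step 1 — Convert each phasor to rectangular form:
  V1 = 120·(cos(-113.9°) + j·sin(-113.9°)) = -48.62 - j109.7 V
  V2 = 5.29·(cos(30.0°) + j·sin(30.0°)) = 4.581 + j2.645 V
  V3 = 74.2·(cos(-122.6°) + j·sin(-122.6°)) = -39.98 - j62.51 V
  V4 = 42.9·(cos(-147.7°) + j·sin(-147.7°)) = -36.26 - j22.92 V
Step 2 — Sum components: V_total = -120.3 - j192.5 V.
Step 3 — Convert to polar: |V_total| = 227 V, ∠V_total = -122.0°.

V_total = 227∠-122.0° V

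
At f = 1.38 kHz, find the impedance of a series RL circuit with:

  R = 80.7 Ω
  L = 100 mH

Step 1 — Angular frequency: ω = 2π·f = 2π·1380 = 8671 rad/s.
Step 2 — Component impedances:
  R: Z = R = 80.7 Ω
  L: Z = jωL = j·8671·0.1 = 0 + j867.1 Ω
Step 3 — Series combination: Z_total = R + L = 80.7 + j867.1 Ω = 870.8∠84.7° Ω.

Z = 80.7 + j867.1 Ω = 870.8∠84.7° Ω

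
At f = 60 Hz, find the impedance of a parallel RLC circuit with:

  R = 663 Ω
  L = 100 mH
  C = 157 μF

Step 1 — Angular frequency: ω = 2π·f = 2π·60 = 377 rad/s.
Step 2 — Component impedances:
  R: Z = R = 663 Ω
  L: Z = jωL = j·377·0.1 = 0 + j37.7 Ω
  C: Z = 1/(jωC) = -j/(ω·C) = 0 - j16.9 Ω
Step 3 — Parallel combination: 1/Z_total = 1/R + 1/L + 1/C; Z_total = 1.411 - j30.55 Ω = 30.58∠-87.4° Ω.

Z = 1.411 - j30.55 Ω = 30.58∠-87.4° Ω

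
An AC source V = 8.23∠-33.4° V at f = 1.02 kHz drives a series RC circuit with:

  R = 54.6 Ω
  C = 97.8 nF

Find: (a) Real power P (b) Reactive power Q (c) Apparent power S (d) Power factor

Step 1 — Angular frequency: ω = 2π·f = 2π·1020 = 6409 rad/s.
Step 2 — Component impedances:
  R: Z = R = 54.6 Ω
  C: Z = 1/(jωC) = -j/(ω·C) = 0 - j1595 Ω
Step 3 — Series combination: Z_total = R + C = 54.6 - j1595 Ω = 1596∠-88.0° Ω.
Step 4 — Source phasor: V = 8.23∠-33.4° V = 6.871 - j4.53 V.
Step 5 — Current: I = V / Z = 0.002984 + j0.004204 A = 0.005155∠54.6° A.
Step 6 — Complex power: S = V·I* = 0.001451 - j0.0424 VA.
Step 7 — Real power: P = Re(S) = 0.001451 W.
Step 8 — Reactive power: Q = Im(S) = -0.0424 VAR.
Step 9 — Apparent power: |S| = 0.04243 VA.
Step 10 — Power factor: PF = P/|S| = 0.0342 (leading).

(a) P = 0.001451 W  (b) Q = -0.0424 VAR  (c) S = 0.04243 VA  (d) PF = 0.0342 (leading)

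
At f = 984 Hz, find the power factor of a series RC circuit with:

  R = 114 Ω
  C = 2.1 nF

Step 1 — Angular frequency: ω = 2π·f = 2π·984 = 6183 rad/s.
Step 2 — Component impedances:
  R: Z = R = 114 Ω
  C: Z = 1/(jωC) = -j/(ω·C) = 0 - j7.702e+04 Ω
Step 3 — Series combination: Z_total = R + C = 114 - j7.702e+04 Ω = 7.702e+04∠-89.9° Ω.
Step 4 — Power factor: PF = cos(φ) = Re(Z)/|Z| = 114/7.702e+04 = 0.00148.
Step 5 — Type: Im(Z) = -7.702e+04 ⇒ leading (phase φ = -89.9°).

PF = 0.00148 (leading, φ = -89.9°)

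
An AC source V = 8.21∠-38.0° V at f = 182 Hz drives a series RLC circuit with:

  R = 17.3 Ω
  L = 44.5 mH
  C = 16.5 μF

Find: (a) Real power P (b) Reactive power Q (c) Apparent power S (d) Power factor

Step 1 — Angular frequency: ω = 2π·f = 2π·182 = 1144 rad/s.
Step 2 — Component impedances:
  R: Z = R = 17.3 Ω
  L: Z = jωL = j·1144·0.0445 = 0 + j50.89 Ω
  C: Z = 1/(jωC) = -j/(ω·C) = 0 - j53 Ω
Step 3 — Series combination: Z_total = R + L + C = 17.3 - j2.111 Ω = 17.43∠-7.0° Ω.
Step 4 — Source phasor: V = 8.21∠-38.0° V = 6.47 - j5.055 V.
Step 5 — Current: I = V / Z = 0.4036 - j0.2429 A = 0.4711∠-31.0° A.
Step 6 — Complex power: S = V·I* = 3.839 - j0.4685 VA.
Step 7 — Real power: P = Re(S) = 3.839 W.
Step 8 — Reactive power: Q = Im(S) = -0.4685 VAR.
Step 9 — Apparent power: |S| = 3.868 VA.
Step 10 — Power factor: PF = P/|S| = 0.9926 (leading).

(a) P = 3.839 W  (b) Q = -0.4685 VAR  (c) S = 3.868 VA  (d) PF = 0.9926 (leading)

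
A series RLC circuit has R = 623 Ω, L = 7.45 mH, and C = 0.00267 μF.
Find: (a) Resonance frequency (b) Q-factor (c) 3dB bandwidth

Step 1 — Resonance condition Im(Z)=0 gives ω₀ = 1/√(LC).
Step 2 — ω₀ = 1/√(0.00745·2.67e-09) = 2.242e+05 rad/s.
Step 3 — f₀ = ω₀/(2π) = 3.569e+04 Hz.
Step 4 — Series Q: Q = ω₀L/R = 2.242e+05·0.00745/623 = 2.681.
Step 5 — 3dB bandwidth: Δω = ω₀/Q = 8.362e+04 rad/s; BW = Δω/(2π) = 1.331e+04 Hz.

(a) f₀ = 3.569e+04 Hz  (b) Q = 2.681  (c) BW = 1.331e+04 Hz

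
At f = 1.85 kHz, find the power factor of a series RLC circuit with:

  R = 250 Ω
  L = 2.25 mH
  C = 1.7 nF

Step 1 — Angular frequency: ω = 2π·f = 2π·1850 = 1.162e+04 rad/s.
Step 2 — Component impedances:
  R: Z = R = 250 Ω
  L: Z = jωL = j·1.162e+04·0.00225 = 0 + j26.15 Ω
  C: Z = 1/(jωC) = -j/(ω·C) = 0 - j5.061e+04 Ω
Step 3 — Series combination: Z_total = R + L + C = 250 - j5.058e+04 Ω = 5.058e+04∠-89.7° Ω.
Step 4 — Power factor: PF = cos(φ) = Re(Z)/|Z| = 250/5.058e+04 = 0.004943.
Step 5 — Type: Im(Z) = -5.058e+04 ⇒ leading (phase φ = -89.7°).

PF = 0.004943 (leading, φ = -89.7°)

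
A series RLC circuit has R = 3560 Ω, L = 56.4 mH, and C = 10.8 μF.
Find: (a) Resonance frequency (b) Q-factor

Step 1 — Resonance condition Im(Z)=0 gives ω₀ = 1/√(LC).
Step 2 — ω₀ = 1/√(0.0564·1.08e-05) = 1281 rad/s.
Step 3 — f₀ = ω₀/(2π) = 203.9 Hz.
Step 4 — Series Q: Q = ω₀L/R = 1281·0.0564/3560 = 0.0203.

(a) f₀ = 203.9 Hz  (b) Q = 0.0203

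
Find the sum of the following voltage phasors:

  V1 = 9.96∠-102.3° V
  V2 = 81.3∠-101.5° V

Step 1 — Convert each phasor to rectangular form:
  V1 = 9.96·(cos(-102.3°) + j·sin(-102.3°)) = -2.122 - j9.731 V
  V2 = 81.3·(cos(-101.5°) + j·sin(-101.5°)) = -16.21 - j79.67 V
Step 2 — Sum components: V_total = -18.33 - j89.4 V.
Step 3 — Convert to polar: |V_total| = 91.26 V, ∠V_total = -101.6°.

V_total = 91.26∠-101.6° V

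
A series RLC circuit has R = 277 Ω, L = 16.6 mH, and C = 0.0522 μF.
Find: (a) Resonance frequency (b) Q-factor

Step 1 — Resonance condition Im(Z)=0 gives ω₀ = 1/√(LC).
Step 2 — ω₀ = 1/√(0.0166·5.22e-08) = 3.397e+04 rad/s.
Step 3 — f₀ = ω₀/(2π) = 5407 Hz.
Step 4 — Series Q: Q = ω₀L/R = 3.397e+04·0.0166/277 = 2.036.

(a) f₀ = 5407 Hz  (b) Q = 2.036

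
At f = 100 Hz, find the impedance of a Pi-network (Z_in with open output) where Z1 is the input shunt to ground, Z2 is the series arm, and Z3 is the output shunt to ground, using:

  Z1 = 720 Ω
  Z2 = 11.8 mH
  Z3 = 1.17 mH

Step 1 — Angular frequency: ω = 2π·f = 2π·100 = 628.3 rad/s.
Step 2 — Component impedances:
  Z1: Z = R = 720 Ω
  Z2: Z = jωL = j·628.3·0.0118 = 0 + j7.414 Ω
  Z3: Z = jωL = j·628.3·0.00117 = 0 + j0.7351 Ω
Step 3 — With open output, the series arm Z2 and the output shunt Z3 appear in series to ground: Z2 + Z3 = 0 + j8.149 Ω.
Step 4 — Parallel with input shunt Z1: Z_in = Z1 || (Z2 + Z3) = 0.09223 + j8.148 Ω = 8.149∠89.4° Ω.

Z = 0.09223 + j8.148 Ω = 8.149∠89.4° Ω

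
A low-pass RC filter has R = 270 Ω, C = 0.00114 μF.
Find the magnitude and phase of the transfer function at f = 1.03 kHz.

Step 1 — Angular frequency: ω = 2π·1030 = 6472 rad/s.
Step 2 — Transfer function: H(jω) = 1/(1 + jωRC).
Step 3 — Denominator: 1 + jωRC = 1 + j·6472·270·1.14e-09 = 1 + j0.001992.
Step 4 — H = 1 - j0.001992.
Step 5 — Magnitude: |H| = 1 (-0.0 dB); phase: φ = -0.1°.

|H| = 1 (-0.0 dB), φ = -0.1°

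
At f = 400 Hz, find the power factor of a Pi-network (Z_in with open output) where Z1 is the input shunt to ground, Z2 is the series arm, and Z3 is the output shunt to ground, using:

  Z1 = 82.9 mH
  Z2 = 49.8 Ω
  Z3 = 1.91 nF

Step 1 — Angular frequency: ω = 2π·f = 2π·400 = 2513 rad/s.
Step 2 — Component impedances:
  Z1: Z = jωL = j·2513·0.0829 = 0 + j208.4 Ω
  Z2: Z = R = 49.8 Ω
  Z3: Z = 1/(jωC) = -j/(ω·C) = 0 - j2.083e+05 Ω
Step 3 — With open output, the series arm Z2 and the output shunt Z3 appear in series to ground: Z2 + Z3 = 49.8 - j2.083e+05 Ω.
Step 4 — Parallel with input shunt Z1: Z_in = Z1 || (Z2 + Z3) = 4.992e-05 + j208.6 Ω = 208.6∠90.0° Ω.
Step 5 — Power factor: PF = cos(φ) = Re(Z)/|Z| = 4.992e-05/208.6 = 2.393e-07.
Step 6 — Type: Im(Z) = 208.6 ⇒ lagging (phase φ = 90.0°).

PF = 2.393e-07 (lagging, φ = 90.0°)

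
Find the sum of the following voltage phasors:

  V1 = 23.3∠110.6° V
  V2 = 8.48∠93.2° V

Step 1 — Convert each phasor to rectangular form:
  V1 = 23.3·(cos(110.6°) + j·sin(110.6°)) = -8.198 + j21.81 V
  V2 = 8.48·(cos(93.2°) + j·sin(93.2°)) = -0.4734 + j8.467 V
Step 2 — Sum components: V_total = -8.671 + j30.28 V.
Step 3 — Convert to polar: |V_total| = 31.49 V, ∠V_total = 106.0°.

V_total = 31.49∠106.0° V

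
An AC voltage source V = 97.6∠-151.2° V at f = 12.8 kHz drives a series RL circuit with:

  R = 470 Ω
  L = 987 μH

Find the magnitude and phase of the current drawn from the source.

Step 1 — Angular frequency: ω = 2π·f = 2π·1.28e+04 = 8.042e+04 rad/s.
Step 2 — Component impedances:
  R: Z = R = 470 Ω
  L: Z = jωL = j·8.042e+04·0.000987 = 0 + j79.38 Ω
Step 3 — Series combination: Z_total = R + L = 470 + j79.38 Ω = 476.7∠9.6° Ω.
Step 4 — Source phasor: V = 97.6∠-151.2° V = -85.53 - j47.02 V.
Step 5 — Ohm's law: I = V / Z_total = (-85.53 - j47.02) / (470 + j79.38) = -0.1934 - j0.06738 A.
Step 6 — Convert to polar: |I| = 0.2048 A, ∠I = -160.8°.

I = 0.2048∠-160.8° A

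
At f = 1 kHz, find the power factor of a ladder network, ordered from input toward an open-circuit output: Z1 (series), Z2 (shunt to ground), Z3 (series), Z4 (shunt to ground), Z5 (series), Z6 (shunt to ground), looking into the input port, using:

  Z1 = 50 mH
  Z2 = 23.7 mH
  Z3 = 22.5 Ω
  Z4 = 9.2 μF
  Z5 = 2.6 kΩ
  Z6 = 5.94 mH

Step 1 — Angular frequency: ω = 2π·f = 2π·1000 = 6283 rad/s.
Step 2 — Component impedances:
  Z1: Z = jωL = j·6283·0.05 = 0 + j314.2 Ω
  Z2: Z = jωL = j·6283·0.0237 = 0 + j148.9 Ω
  Z3: Z = R = 22.5 Ω
  Z4: Z = 1/(jωC) = -j/(ω·C) = 0 - j17.3 Ω
  Z5: Z = R = 2600 Ω
  Z6: Z = jωL = j·6283·0.00594 = 0 + j37.32 Ω
Step 3 — Ladder network (open output): work backward from the far end, alternating series and parallel combinations. Z_in = 28.12 + j299.4 Ω = 300.7∠84.6° Ω.
Step 4 — Power factor: PF = cos(φ) = Re(Z)/|Z| = 28.121/300.73 = 0.09351.
Step 5 — Type: Im(Z) = 299.4 ⇒ lagging (phase φ = 84.6°).

PF = 0.09351 (lagging, φ = 84.6°)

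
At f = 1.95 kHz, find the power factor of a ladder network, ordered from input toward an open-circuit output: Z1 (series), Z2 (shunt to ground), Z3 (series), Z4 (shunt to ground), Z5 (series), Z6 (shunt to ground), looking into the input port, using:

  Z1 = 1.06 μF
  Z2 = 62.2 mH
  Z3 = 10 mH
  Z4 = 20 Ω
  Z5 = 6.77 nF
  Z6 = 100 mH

Step 1 — Angular frequency: ω = 2π·f = 2π·1950 = 1.225e+04 rad/s.
Step 2 — Component impedances:
  Z1: Z = 1/(jωC) = -j/(ω·C) = 0 - j77 Ω
  Z2: Z = jωL = j·1.225e+04·0.0622 = 0 + j762.1 Ω
  Z3: Z = jωL = j·1.225e+04·0.01 = 0 + j122.5 Ω
  Z4: Z = R = 20 Ω
  Z5: Z = 1/(jωC) = -j/(ω·C) = 0 - j1.206e+04 Ω
  Z6: Z = jωL = j·1.225e+04·0.1 = 0 + j1225 Ω
Step 3 — Ladder network (open output): work backward from the far end, alternating series and parallel combinations. Z_in = 14.84 + j28.86 Ω = 32.45∠62.8° Ω.
Step 4 — Power factor: PF = cos(φ) = Re(Z)/|Z| = 14.837/32.453 = 0.4572.
Step 5 — Type: Im(Z) = 28.86 ⇒ lagging (phase φ = 62.8°).

PF = 0.4572 (lagging, φ = 62.8°)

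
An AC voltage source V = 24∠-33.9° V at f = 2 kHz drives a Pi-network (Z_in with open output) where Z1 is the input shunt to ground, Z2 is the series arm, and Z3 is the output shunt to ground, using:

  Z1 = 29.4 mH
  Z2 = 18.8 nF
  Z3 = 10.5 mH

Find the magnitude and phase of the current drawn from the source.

Step 1 — Angular frequency: ω = 2π·f = 2π·2000 = 1.257e+04 rad/s.
Step 2 — Component impedances:
  Z1: Z = jωL = j·1.257e+04·0.0294 = 0 + j369.5 Ω
  Z2: Z = 1/(jωC) = -j/(ω·C) = 0 - j4233 Ω
  Z3: Z = jωL = j·1.257e+04·0.0105 = 0 + j131.9 Ω
Step 3 — With open output, the series arm Z2 and the output shunt Z3 appear in series to ground: Z2 + Z3 = 0 - j4101 Ω.
Step 4 — Parallel with input shunt Z1: Z_in = Z1 || (Z2 + Z3) = 0 + j406 Ω = 406∠90.0° Ω.
Step 5 — Source phasor: V = 24∠-33.9° V = 19.92 - j13.39 V.
Step 6 — Ohm's law: I = V / Z_total = (19.92 - j13.39) / (0 + j406) = -0.03297 - j0.04906 A.
Step 7 — Convert to polar: |I| = 0.05911 A, ∠I = -123.9°.

I = 0.05911∠-123.9° A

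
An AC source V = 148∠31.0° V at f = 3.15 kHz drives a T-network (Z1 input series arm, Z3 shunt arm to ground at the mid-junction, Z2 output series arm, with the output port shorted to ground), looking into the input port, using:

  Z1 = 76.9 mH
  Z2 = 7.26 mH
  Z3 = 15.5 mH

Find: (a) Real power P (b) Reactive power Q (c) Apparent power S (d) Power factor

Step 1 — Angular frequency: ω = 2π·f = 2π·3150 = 1.979e+04 rad/s.
Step 2 — Component impedances:
  Z1: Z = jωL = j·1.979e+04·0.0769 = 0 + j1522 Ω
  Z2: Z = jωL = j·1.979e+04·0.00726 = 0 + j143.7 Ω
  Z3: Z = jωL = j·1.979e+04·0.0155 = 0 + j306.8 Ω
Step 3 — With the output port shorted to ground, the output series arm Z2 runs from the junction to ground; the shunt arm Z3 also runs from the junction to ground. They appear in parallel: Z3 || Z2 = 0 + j97.86 Ω.
Step 4 — Series with input arm Z1: Z_in = Z1 + (Z3 || Z2) = 0 + j1620 Ω = 1620∠90.0° Ω.
Step 5 — Source phasor: V = 148∠31.0° V = 126.9 + j76.23 V.
Step 6 — Current: I = V / Z = 0.04706 - j0.07832 A = 0.09137∠-59.0° A.
Step 7 — Complex power: S = V·I* = 0 + j13.52 VA.
Step 8 — Real power: P = Re(S) = 0 W.
Step 9 — Reactive power: Q = Im(S) = 13.52 VAR.
Step 10 — Apparent power: |S| = 13.52 VA.
Step 11 — Power factor: PF = P/|S| = 0 (lagging).

(a) P = 0 W  (b) Q = 13.52 VAR  (c) S = 13.52 VA  (d) PF = 0 (lagging)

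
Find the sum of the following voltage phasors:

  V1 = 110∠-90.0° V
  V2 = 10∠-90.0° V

Step 1 — Convert each phasor to rectangular form:
  V1 = 110·(cos(-90.0°) + j·sin(-90.0°)) = 0 - j110 V
  V2 = 10·(cos(-90.0°) + j·sin(-90.0°)) = 0 - j10 V
Step 2 — Sum components: V_total = 0 - j120 V.
Step 3 — Convert to polar: |V_total| = 120 V, ∠V_total = -90.0°.

V_total = 120∠-90.0° V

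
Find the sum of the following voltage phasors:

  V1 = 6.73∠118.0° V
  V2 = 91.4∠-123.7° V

Step 1 — Convert each phasor to rectangular form:
  V1 = 6.73·(cos(118.0°) + j·sin(118.0°)) = -3.16 + j5.942 V
  V2 = 91.4·(cos(-123.7°) + j·sin(-123.7°)) = -50.71 - j76.04 V
Step 2 — Sum components: V_total = -53.87 - j70.1 V.
Step 3 — Convert to polar: |V_total| = 88.41 V, ∠V_total = -127.5°.

V_total = 88.41∠-127.5° V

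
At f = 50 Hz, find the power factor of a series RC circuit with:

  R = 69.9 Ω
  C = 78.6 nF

Step 1 — Angular frequency: ω = 2π·f = 2π·50 = 314.2 rad/s.
Step 2 — Component impedances:
  R: Z = R = 69.9 Ω
  C: Z = 1/(jωC) = -j/(ω·C) = 0 - j4.05e+04 Ω
Step 3 — Series combination: Z_total = R + C = 69.9 - j4.05e+04 Ω = 4.05e+04∠-89.9° Ω.
Step 4 — Power factor: PF = cos(φ) = Re(Z)/|Z| = 69.9/4.05e+04 = 0.001726.
Step 5 — Type: Im(Z) = -4.05e+04 ⇒ leading (phase φ = -89.9°).

PF = 0.001726 (leading, φ = -89.9°)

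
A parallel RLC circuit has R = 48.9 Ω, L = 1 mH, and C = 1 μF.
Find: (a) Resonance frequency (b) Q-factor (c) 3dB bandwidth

Step 1 — Resonance: ω₀ = 1/√(LC) = 1/√(0.001·1e-06) = 3.162e+04 rad/s.
Step 2 — f₀ = ω₀/(2π) = 5033 Hz.
Step 3 — Parallel Q: Q = R/(ω₀L) = 48.9/(3.162e+04·0.001) = 1.546.
Step 4 — Bandwidth: Δω = ω₀/Q = 2.045e+04 rad/s; BW = Δω/(2π) = 3255 Hz.

(a) f₀ = 5033 Hz  (b) Q = 1.546  (c) BW = 3255 Hz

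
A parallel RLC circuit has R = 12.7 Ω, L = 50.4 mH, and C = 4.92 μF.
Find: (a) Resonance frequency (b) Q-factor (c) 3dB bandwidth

Step 1 — Resonance: ω₀ = 1/√(LC) = 1/√(0.0504·4.92e-06) = 2008 rad/s.
Step 2 — f₀ = ω₀/(2π) = 319.6 Hz.
Step 3 — Parallel Q: Q = R/(ω₀L) = 12.7/(2008·0.0504) = 0.1255.
Step 4 — Bandwidth: Δω = ω₀/Q = 1.6e+04 rad/s; BW = Δω/(2π) = 2547 Hz.

(a) f₀ = 319.6 Hz  (b) Q = 0.1255  (c) BW = 2547 Hz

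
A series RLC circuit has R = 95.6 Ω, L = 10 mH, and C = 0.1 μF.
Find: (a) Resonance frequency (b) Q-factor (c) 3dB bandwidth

Step 1 — Resonance condition Im(Z)=0 gives ω₀ = 1/√(LC).
Step 2 — ω₀ = 1/√(0.01·1e-07) = 3.162e+04 rad/s.
Step 3 — f₀ = ω₀/(2π) = 5033 Hz.
Step 4 — Series Q: Q = ω₀L/R = 3.162e+04·0.01/95.6 = 3.308.
Step 5 — 3dB bandwidth: Δω = ω₀/Q = 9560 rad/s; BW = Δω/(2π) = 1522 Hz.

(a) f₀ = 5033 Hz  (b) Q = 3.308  (c) BW = 1522 Hz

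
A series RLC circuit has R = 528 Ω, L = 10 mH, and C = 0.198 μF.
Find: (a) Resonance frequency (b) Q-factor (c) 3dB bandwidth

Step 1 — Resonance: ω₀ = 1/√(LC) = 1/√(0.01·1.98e-07) = 2.247e+04 rad/s.
Step 2 — f₀ = ω₀/(2π) = 3577 Hz.
Step 3 — Series Q: Q = ω₀L/R = 2.247e+04·0.01/528 = 0.4256.
Step 4 — Bandwidth: Δω = ω₀/Q = 5.28e+04 rad/s; BW = Δω/(2π) = 8403 Hz.

(a) f₀ = 3577 Hz  (b) Q = 0.4256  (c) BW = 8403 Hz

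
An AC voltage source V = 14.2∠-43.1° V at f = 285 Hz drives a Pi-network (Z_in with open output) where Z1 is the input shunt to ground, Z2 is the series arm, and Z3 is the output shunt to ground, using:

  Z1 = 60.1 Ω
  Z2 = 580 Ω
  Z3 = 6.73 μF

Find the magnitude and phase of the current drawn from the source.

Step 1 — Angular frequency: ω = 2π·f = 2π·285 = 1791 rad/s.
Step 2 — Component impedances:
  Z1: Z = R = 60.1 Ω
  Z2: Z = R = 580 Ω
  Z3: Z = 1/(jωC) = -j/(ω·C) = 0 - j82.98 Ω
Step 3 — With open output, the series arm Z2 and the output shunt Z3 appear in series to ground: Z2 + Z3 = 580 - j82.98 Ω.
Step 4 — Parallel with input shunt Z1: Z_in = Z1 || (Z2 + Z3) = 54.55 - j0.7194 Ω = 54.56∠-0.8° Ω.
Step 5 — Source phasor: V = 14.2∠-43.1° V = 10.37 - j9.702 V.
Step 6 — Ohm's law: I = V / Z_total = (10.37 - j9.702) / (54.55 - j0.7194) = 0.1924 - j0.1753 A.
Step 7 — Convert to polar: |I| = 0.2603 A, ∠I = -42.3°.

I = 0.2603∠-42.3° A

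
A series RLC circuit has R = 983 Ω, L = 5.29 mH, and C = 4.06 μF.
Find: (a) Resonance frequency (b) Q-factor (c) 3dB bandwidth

Step 1 — Resonance: ω₀ = 1/√(LC) = 1/√(0.00529·4.06e-06) = 6824 rad/s.
Step 2 — f₀ = ω₀/(2π) = 1086 Hz.
Step 3 — Series Q: Q = ω₀L/R = 6824·0.00529/983 = 0.03672.
Step 4 — Bandwidth: Δω = ω₀/Q = 1.858e+05 rad/s; BW = Δω/(2π) = 2.957e+04 Hz.

(a) f₀ = 1086 Hz  (b) Q = 0.03672  (c) BW = 2.957e+04 Hz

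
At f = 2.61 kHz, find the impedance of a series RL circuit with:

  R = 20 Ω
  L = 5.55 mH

Step 1 — Angular frequency: ω = 2π·f = 2π·2610 = 1.64e+04 rad/s.
Step 2 — Component impedances:
  R: Z = R = 20 Ω
  L: Z = jωL = j·1.64e+04·0.00555 = 0 + j91.02 Ω
Step 3 — Series combination: Z_total = R + L = 20 + j91.02 Ω = 93.19∠77.6° Ω.

Z = 20 + j91.02 Ω = 93.19∠77.6° Ω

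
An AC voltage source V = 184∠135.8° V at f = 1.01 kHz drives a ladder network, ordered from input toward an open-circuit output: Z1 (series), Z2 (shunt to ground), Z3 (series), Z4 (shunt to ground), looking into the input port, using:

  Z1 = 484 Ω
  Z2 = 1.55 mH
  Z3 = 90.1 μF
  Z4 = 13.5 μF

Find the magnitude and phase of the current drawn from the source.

Step 1 — Angular frequency: ω = 2π·f = 2π·1010 = 6346 rad/s.
Step 2 — Component impedances:
  Z1: Z = R = 484 Ω
  Z2: Z = jωL = j·6346·0.00155 = 0 + j9.836 Ω
  Z3: Z = 1/(jωC) = -j/(ω·C) = 0 - j1.749 Ω
  Z4: Z = 1/(jωC) = -j/(ω·C) = 0 - j11.67 Ω
Step 3 — Ladder network (open output): work backward from the far end, alternating series and parallel combinations. Z_in = 484 + j36.82 Ω = 485.4∠4.4° Ω.
Step 4 — Source phasor: V = 184∠135.8° V = -131.9 + j128.3 V.
Step 5 — Ohm's law: I = V / Z_total = (-131.9 + j128.3) / (484 + j36.82) = -0.2509 + j0.2841 A.
Step 6 — Convert to polar: |I| = 0.3791 A, ∠I = 131.4°.

I = 0.3791∠131.4° A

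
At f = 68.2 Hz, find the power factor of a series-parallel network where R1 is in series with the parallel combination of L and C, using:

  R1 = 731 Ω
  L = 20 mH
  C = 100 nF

Step 1 — Angular frequency: ω = 2π·f = 2π·68.2 = 428.5 rad/s.
Step 2 — Component impedances:
  R1: Z = R = 731 Ω
  L: Z = jωL = j·428.5·0.02 = 0 + j8.57 Ω
  C: Z = 1/(jωC) = -j/(ω·C) = 0 - j2.334e+04 Ω
Step 3 — Parallel branch: L || C = 1/(1/L + 1/C) = 0 + j8.573 Ω.
Step 4 — Series with R1: Z_total = R1 + (L || C) = 731 + j8.573 Ω = 731.1∠0.7° Ω.
Step 5 — Power factor: PF = cos(φ) = Re(Z)/|Z| = 731/731.1 = 0.9999.
Step 6 — Type: Im(Z) = 8.573 ⇒ lagging (phase φ = 0.7°).

PF = 0.9999 (lagging, φ = 0.7°)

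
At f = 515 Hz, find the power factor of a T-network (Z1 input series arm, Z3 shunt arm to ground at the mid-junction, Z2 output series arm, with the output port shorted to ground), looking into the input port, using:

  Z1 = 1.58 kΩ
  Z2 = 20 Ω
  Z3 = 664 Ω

Step 1 — Angular frequency: ω = 2π·f = 2π·515 = 3236 rad/s.
Step 2 — Component impedances:
  Z1: Z = R = 1580 Ω
  Z2: Z = R = 20 Ω
  Z3: Z = R = 664 Ω
Step 3 — With the output port shorted to ground, the output series arm Z2 runs from the junction to ground; the shunt arm Z3 also runs from the junction to ground. They appear in parallel: Z3 || Z2 = 19.42 Ω.
Step 4 — Series with input arm Z1: Z_in = Z1 + (Z3 || Z2) = 1599 Ω = 1599∠0.0° Ω.
Step 5 — Power factor: PF = cos(φ) = Re(Z)/|Z| = 1599/1599 = 1.
Step 6 — Type: Im(Z) = 0 ⇒ unity (phase φ = 0.0°).

PF = 1 (unity, φ = 0.0°)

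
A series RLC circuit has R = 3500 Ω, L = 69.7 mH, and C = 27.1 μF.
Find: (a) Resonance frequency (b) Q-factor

Step 1 — Resonance condition Im(Z)=0 gives ω₀ = 1/√(LC).
Step 2 — ω₀ = 1/√(0.0697·2.71e-05) = 727.6 rad/s.
Step 3 — f₀ = ω₀/(2π) = 115.8 Hz.
Step 4 — Series Q: Q = ω₀L/R = 727.6·0.0697/3500 = 0.01449.

(a) f₀ = 115.8 Hz  (b) Q = 0.01449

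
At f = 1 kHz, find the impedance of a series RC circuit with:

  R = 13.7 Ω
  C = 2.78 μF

Step 1 — Angular frequency: ω = 2π·f = 2π·1000 = 6283 rad/s.
Step 2 — Component impedances:
  R: Z = R = 13.7 Ω
  C: Z = 1/(jωC) = -j/(ω·C) = 0 - j57.25 Ω
Step 3 — Series combination: Z_total = R + C = 13.7 - j57.25 Ω = 58.87∠-76.5° Ω.

Z = 13.7 - j57.25 Ω = 58.87∠-76.5° Ω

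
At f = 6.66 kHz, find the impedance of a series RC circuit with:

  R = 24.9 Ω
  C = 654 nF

Step 1 — Angular frequency: ω = 2π·f = 2π·6660 = 4.185e+04 rad/s.
Step 2 — Component impedances:
  R: Z = R = 24.9 Ω
  C: Z = 1/(jωC) = -j/(ω·C) = 0 - j36.54 Ω
Step 3 — Series combination: Z_total = R + C = 24.9 - j36.54 Ω = 44.22∠-55.7° Ω.

Z = 24.9 - j36.54 Ω = 44.22∠-55.7° Ω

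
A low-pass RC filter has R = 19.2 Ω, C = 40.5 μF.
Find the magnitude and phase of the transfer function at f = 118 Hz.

Step 1 — Angular frequency: ω = 2π·118 = 741.4 rad/s.
Step 2 — Transfer function: H(jω) = 1/(1 + jωRC).
Step 3 — Denominator: 1 + jωRC = 1 + j·741.4·19.2·4.05e-05 = 1 + j0.5765.
Step 4 — H = 0.7505 - j0.4327.
Step 5 — Magnitude: |H| = 0.8663 (-1.2 dB); phase: φ = -30.0°.

|H| = 0.8663 (-1.2 dB), φ = -30.0°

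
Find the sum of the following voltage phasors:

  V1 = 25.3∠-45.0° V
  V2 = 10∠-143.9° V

Step 1 — Convert each phasor to rectangular form:
  V1 = 25.3·(cos(-45.0°) + j·sin(-45.0°)) = 17.89 - j17.89 V
  V2 = 10·(cos(-143.9°) + j·sin(-143.9°)) = -8.08 - j5.892 V
Step 2 — Sum components: V_total = 9.81 - j23.78 V.
Step 3 — Convert to polar: |V_total| = 25.73 V, ∠V_total = -67.6°.

V_total = 25.73∠-67.6° V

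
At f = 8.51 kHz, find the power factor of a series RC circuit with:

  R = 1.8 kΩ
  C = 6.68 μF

Step 1 — Angular frequency: ω = 2π·f = 2π·8510 = 5.347e+04 rad/s.
Step 2 — Component impedances:
  R: Z = R = 1800 Ω
  C: Z = 1/(jωC) = -j/(ω·C) = 0 - j2.8 Ω
Step 3 — Series combination: Z_total = R + C = 1800 - j2.8 Ω = 1800∠-0.1° Ω.
Step 4 — Power factor: PF = cos(φ) = Re(Z)/|Z| = 1800/1800 = 1.
Step 5 — Type: Im(Z) = -2.8 ⇒ leading (phase φ = -0.1°).

PF = 1 (leading, φ = -0.1°)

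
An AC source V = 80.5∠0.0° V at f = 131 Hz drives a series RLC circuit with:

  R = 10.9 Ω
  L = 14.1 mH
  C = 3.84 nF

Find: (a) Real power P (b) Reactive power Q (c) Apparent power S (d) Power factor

Step 1 — Angular frequency: ω = 2π·f = 2π·131 = 823.1 rad/s.
Step 2 — Component impedances:
  R: Z = R = 10.9 Ω
  L: Z = jωL = j·823.1·0.0141 = 0 + j11.61 Ω
  C: Z = 1/(jωC) = -j/(ω·C) = 0 - j3.164e+05 Ω
Step 3 — Series combination: Z_total = R + L + C = 10.9 - j3.164e+05 Ω = 3.164e+05∠-90.0° Ω.
Step 4 — Source phasor: V = 80.5∠0.0° V = 80.5 V.
Step 5 — Current: I = V / Z = 8.766e-09 + j0.0002544 A = 0.0002544∠90.0° A.
Step 6 — Complex power: S = V·I* = 7.057e-07 - j0.02048 VA.
Step 7 — Real power: P = Re(S) = 7.057e-07 W.
Step 8 — Reactive power: Q = Im(S) = -0.02048 VAR.
Step 9 — Apparent power: |S| = 0.02048 VA.
Step 10 — Power factor: PF = P/|S| = 3.445e-05 (leading).

(a) P = 7.057e-07 W  (b) Q = -0.02048 VAR  (c) S = 0.02048 VA  (d) PF = 3.445e-05 (leading)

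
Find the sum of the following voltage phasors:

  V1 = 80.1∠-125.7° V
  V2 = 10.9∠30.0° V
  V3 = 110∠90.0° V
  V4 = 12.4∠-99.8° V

Step 1 — Convert each phasor to rectangular form:
  V1 = 80.1·(cos(-125.7°) + j·sin(-125.7°)) = -46.74 - j65.05 V
  V2 = 10.9·(cos(30.0°) + j·sin(30.0°)) = 9.44 + j5.45 V
  V3 = 110·(cos(90.0°) + j·sin(90.0°)) = 0 + j110 V
  V4 = 12.4·(cos(-99.8°) + j·sin(-99.8°)) = -2.111 - j12.22 V
Step 2 — Sum components: V_total = -39.41 + j38.18 V.
Step 3 — Convert to polar: |V_total| = 54.88 V, ∠V_total = 135.9°.

V_total = 54.88∠135.9° V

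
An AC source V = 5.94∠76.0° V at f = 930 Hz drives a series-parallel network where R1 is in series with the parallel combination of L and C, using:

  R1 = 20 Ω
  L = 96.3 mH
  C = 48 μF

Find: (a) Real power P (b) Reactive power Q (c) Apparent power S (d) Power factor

Step 1 — Angular frequency: ω = 2π·f = 2π·930 = 5843 rad/s.
Step 2 — Component impedances:
  R1: Z = R = 20 Ω
  L: Z = jωL = j·5843·0.0963 = 0 + j562.7 Ω
  C: Z = 1/(jωC) = -j/(ω·C) = 0 - j3.565 Ω
Step 3 — Parallel branch: L || C = 1/(1/L + 1/C) = 0 - j3.588 Ω.
Step 4 — Series with R1: Z_total = R1 + (L || C) = 20 - j3.588 Ω = 20.32∠-10.2° Ω.
Step 5 — Source phasor: V = 5.94∠76.0° V = 1.437 + j5.764 V.
Step 6 — Current: I = V / Z = 0.01952 + j0.2917 A = 0.2923∠86.2° A.
Step 7 — Complex power: S = V·I* = 1.709 - j0.3066 VA.
Step 8 — Real power: P = Re(S) = 1.709 W.
Step 9 — Reactive power: Q = Im(S) = -0.3066 VAR.
Step 10 — Apparent power: |S| = 1.736 VA.
Step 11 — Power factor: PF = P/|S| = 0.9843 (leading).

(a) P = 1.709 W  (b) Q = -0.3066 VAR  (c) S = 1.736 VA  (d) PF = 0.9843 (leading)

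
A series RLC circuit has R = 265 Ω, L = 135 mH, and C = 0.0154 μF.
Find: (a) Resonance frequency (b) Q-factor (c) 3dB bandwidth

Step 1 — Resonance condition Im(Z)=0 gives ω₀ = 1/√(LC).
Step 2 — ω₀ = 1/√(0.135·1.54e-08) = 2.193e+04 rad/s.
Step 3 — f₀ = ω₀/(2π) = 3491 Hz.
Step 4 — Series Q: Q = ω₀L/R = 2.193e+04·0.135/265 = 11.17.
Step 5 — 3dB bandwidth: Δω = ω₀/Q = 1963 rad/s; BW = Δω/(2π) = 312.4 Hz.

(a) f₀ = 3491 Hz  (b) Q = 11.17  (c) BW = 312.4 Hz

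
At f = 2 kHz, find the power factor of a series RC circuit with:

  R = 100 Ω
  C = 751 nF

Step 1 — Angular frequency: ω = 2π·f = 2π·2000 = 1.257e+04 rad/s.
Step 2 — Component impedances:
  R: Z = R = 100 Ω
  C: Z = 1/(jωC) = -j/(ω·C) = 0 - j106 Ω
Step 3 — Series combination: Z_total = R + C = 100 - j106 Ω = 145.7∠-46.7° Ω.
Step 4 — Power factor: PF = cos(φ) = Re(Z)/|Z| = 100/145.698 = 0.6864.
Step 5 — Type: Im(Z) = -106 ⇒ leading (phase φ = -46.7°).

PF = 0.6864 (leading, φ = -46.7°)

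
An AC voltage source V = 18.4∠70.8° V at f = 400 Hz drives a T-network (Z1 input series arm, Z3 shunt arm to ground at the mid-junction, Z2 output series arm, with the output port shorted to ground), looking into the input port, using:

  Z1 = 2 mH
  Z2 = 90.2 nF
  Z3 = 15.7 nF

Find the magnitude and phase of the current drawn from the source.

Step 1 — Angular frequency: ω = 2π·f = 2π·400 = 2513 rad/s.
Step 2 — Component impedances:
  Z1: Z = jωL = j·2513·0.002 = 0 + j5.027 Ω
  Z2: Z = 1/(jωC) = -j/(ω·C) = 0 - j4411 Ω
  Z3: Z = 1/(jωC) = -j/(ω·C) = 0 - j2.534e+04 Ω
Step 3 — With the output port shorted to ground, the output series arm Z2 runs from the junction to ground; the shunt arm Z3 also runs from the junction to ground. They appear in parallel: Z3 || Z2 = 0 - j3757 Ω.
Step 4 — Series with input arm Z1: Z_in = Z1 + (Z3 || Z2) = 0 - j3752 Ω = 3752∠-90.0° Ω.
Step 5 — Source phasor: V = 18.4∠70.8° V = 6.051 + j17.38 V.
Step 6 — Ohm's law: I = V / Z_total = (6.051 + j17.38) / (0 - j3752) = -0.004631 + j0.001613 A.
Step 7 — Convert to polar: |I| = 0.004904 A, ∠I = 160.8°.

I = 0.004904∠160.8° A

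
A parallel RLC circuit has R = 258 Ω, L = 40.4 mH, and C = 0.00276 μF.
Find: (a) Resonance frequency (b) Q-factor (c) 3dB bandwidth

Step 1 — Resonance: ω₀ = 1/√(LC) = 1/√(0.0404·2.76e-09) = 9.47e+04 rad/s.
Step 2 — f₀ = ω₀/(2π) = 1.507e+04 Hz.
Step 3 — Parallel Q: Q = R/(ω₀L) = 258/(9.47e+04·0.0404) = 0.06743.
Step 4 — Bandwidth: Δω = ω₀/Q = 1.404e+06 rad/s; BW = Δω/(2π) = 2.235e+05 Hz.

(a) f₀ = 1.507e+04 Hz  (b) Q = 0.06743  (c) BW = 2.235e+05 Hz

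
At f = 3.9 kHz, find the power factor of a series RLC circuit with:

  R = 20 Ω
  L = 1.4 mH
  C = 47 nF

Step 1 — Angular frequency: ω = 2π·f = 2π·3900 = 2.45e+04 rad/s.
Step 2 — Component impedances:
  R: Z = R = 20 Ω
  L: Z = jωL = j·2.45e+04·0.0014 = 0 + j34.31 Ω
  C: Z = 1/(jωC) = -j/(ω·C) = 0 - j868.3 Ω
Step 3 — Series combination: Z_total = R + L + C = 20 - j834 Ω = 834.2∠-88.6° Ω.
Step 4 — Power factor: PF = cos(φ) = Re(Z)/|Z| = 20/834.21 = 0.02397.
Step 5 — Type: Im(Z) = -834 ⇒ leading (phase φ = -88.6°).

PF = 0.02397 (leading, φ = -88.6°)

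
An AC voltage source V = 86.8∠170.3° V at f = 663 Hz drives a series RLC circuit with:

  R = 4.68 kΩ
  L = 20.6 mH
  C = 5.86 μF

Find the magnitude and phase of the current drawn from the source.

Step 1 — Angular frequency: ω = 2π·f = 2π·663 = 4166 rad/s.
Step 2 — Component impedances:
  R: Z = R = 4680 Ω
  L: Z = jωL = j·4166·0.0206 = 0 + j85.81 Ω
  C: Z = 1/(jωC) = -j/(ω·C) = 0 - j40.96 Ω
Step 3 — Series combination: Z_total = R + L + C = 4680 + j44.85 Ω = 4680∠0.5° Ω.
Step 4 — Source phasor: V = 86.8∠170.3° V = -85.56 + j14.62 V.
Step 5 — Ohm's law: I = V / Z_total = (-85.56 + j14.62) / (4680 + j44.85) = -0.01825 + j0.0033 A.
Step 6 — Convert to polar: |I| = 0.01855 A, ∠I = 169.8°.

I = 0.01855∠169.8° A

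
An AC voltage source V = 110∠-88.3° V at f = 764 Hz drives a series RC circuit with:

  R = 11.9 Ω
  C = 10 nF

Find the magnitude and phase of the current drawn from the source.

Step 1 — Angular frequency: ω = 2π·f = 2π·764 = 4800 rad/s.
Step 2 — Component impedances:
  R: Z = R = 11.9 Ω
  C: Z = 1/(jωC) = -j/(ω·C) = 0 - j2.083e+04 Ω
Step 3 — Series combination: Z_total = R + C = 11.9 - j2.083e+04 Ω = 2.083e+04∠-90.0° Ω.
Step 4 — Source phasor: V = 110∠-88.3° V = 3.263 - j110 V.
Step 5 — Ohm's law: I = V / Z_total = (3.263 - j110) / (11.9 - j2.083e+04) = 0.005278 + j0.0001536 A.
Step 6 — Convert to polar: |I| = 0.00528 A, ∠I = 1.7°.

I = 0.00528∠1.7° A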